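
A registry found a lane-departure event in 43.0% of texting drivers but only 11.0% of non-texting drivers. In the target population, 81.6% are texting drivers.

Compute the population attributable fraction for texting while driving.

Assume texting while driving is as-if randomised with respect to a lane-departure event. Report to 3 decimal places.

PAF ≈ 0.704

p₁ = 0.43, p₀ = 0.11.
Overall risk P(Y=1) = π·p₁ + (1−π)·p₀ = 0.816×0.43 + 0.184×0.11 = 0.37112.
Under exogeneity, PAF = [P(Y=1) − p₀] / P(Y=1).
PAF = (0.37112 − 0.11) / 0.37112 ≈ 0.7036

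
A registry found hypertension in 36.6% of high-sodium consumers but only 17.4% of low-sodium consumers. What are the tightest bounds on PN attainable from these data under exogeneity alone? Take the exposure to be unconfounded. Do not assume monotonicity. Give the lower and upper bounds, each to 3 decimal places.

0.525 ≤ PN ≤ 1.000

p₁ = 0.366, p₀ = 0.174.
Under exogeneity alone the bounds on PN are max{0,(p₁−p₀)/p₁} ≤ PN ≤ min{1,(1−p₀)/p₁}.
  lower = (p₁ − p₀)/p₁ = 0.192 / 0.366 ≈ 0.5246
  upper = min{1, (1 − p₀)/p₁} = 0.826 / 0.366 ≈ 2.2568 → capped at 1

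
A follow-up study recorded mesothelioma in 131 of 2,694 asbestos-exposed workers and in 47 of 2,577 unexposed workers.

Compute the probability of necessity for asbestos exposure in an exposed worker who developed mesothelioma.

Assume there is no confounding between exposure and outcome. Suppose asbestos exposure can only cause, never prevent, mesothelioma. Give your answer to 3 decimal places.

p₁ = P(outcome | exposed) = 131/2694 = 0.048627
p₀ = P(outcome | unexposed) = 47/2577 = 0.018238
Under exogeneity and monotonicity, PN = (p₁ − p₀) / p₁.
PN = (0.048627 − 0.018238) / 0.048627 = 0.030388 / 0.048627 ≈ 0.6249

PN ≈ 0.625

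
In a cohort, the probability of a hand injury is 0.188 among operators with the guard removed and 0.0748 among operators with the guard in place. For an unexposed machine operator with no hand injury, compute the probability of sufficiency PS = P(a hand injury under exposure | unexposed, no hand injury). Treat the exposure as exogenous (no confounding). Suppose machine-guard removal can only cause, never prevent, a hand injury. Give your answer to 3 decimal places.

PS ≈ 0.122

Let p₁ = 0.188, p₀ = 0.0748.
Under exogeneity and monotonicity, PS = (p₁ − p₀) / (1 − p₀).
PS = (0.188 − 0.0748) / (1 − 0.0748) = 0.1132 / 0.9252 ≈ 0.1224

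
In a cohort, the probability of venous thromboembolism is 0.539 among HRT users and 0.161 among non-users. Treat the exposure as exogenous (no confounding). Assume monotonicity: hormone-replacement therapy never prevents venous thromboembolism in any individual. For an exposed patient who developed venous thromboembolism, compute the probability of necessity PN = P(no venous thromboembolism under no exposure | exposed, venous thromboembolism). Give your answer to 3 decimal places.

PN ≈ 0.701

Let p₁ = 0.539, p₀ = 0.161.
Under exogeneity and monotonicity, PN = (p₁ − p₀) / p₁.
PN = (0.539 − 0.161) / 0.539 = 0.378 / 0.539 ≈ 0.7013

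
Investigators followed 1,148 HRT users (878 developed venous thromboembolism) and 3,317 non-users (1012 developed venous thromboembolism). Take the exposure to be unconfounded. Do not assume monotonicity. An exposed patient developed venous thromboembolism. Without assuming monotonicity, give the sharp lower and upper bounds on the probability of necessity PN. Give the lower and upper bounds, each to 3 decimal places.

0.601 ≤ PN ≤ 0.909

p₁ = P(outcome | exposed) = 878/1148 = 0.76481
p₀ = P(outcome | unexposed) = 1012/3317 = 0.30509
Under exogeneity alone the bounds on PN are max{0,(p₁−p₀)/p₁} ≤ PN ≤ min{1,(1−p₀)/p₁}.
  lower = (p₁ − p₀)/p₁ = 0.45971 / 0.76481 ≈ 0.6011
  upper = min{1, (1 − p₀)/p₁} = 0.69491 / 0.76481 ≈ 0.9086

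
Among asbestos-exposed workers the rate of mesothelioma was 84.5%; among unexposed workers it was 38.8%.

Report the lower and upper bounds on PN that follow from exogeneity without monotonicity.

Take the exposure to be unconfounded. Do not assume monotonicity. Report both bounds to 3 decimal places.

p₁ = 0.845, p₀ = 0.388.
Under exogeneity alone the bounds on PN are max{0,(p₁−p₀)/p₁} ≤ PN ≤ min{1,(1−p₀)/p₁}.
  lower = (p₁ − p₀)/p₁ = 0.457 / 0.845 ≈ 0.5408
  upper = min{1, (1 − p₀)/p₁} = 0.612 / 0.845 ≈ 0.7243

0.541 ≤ PN ≤ 0.724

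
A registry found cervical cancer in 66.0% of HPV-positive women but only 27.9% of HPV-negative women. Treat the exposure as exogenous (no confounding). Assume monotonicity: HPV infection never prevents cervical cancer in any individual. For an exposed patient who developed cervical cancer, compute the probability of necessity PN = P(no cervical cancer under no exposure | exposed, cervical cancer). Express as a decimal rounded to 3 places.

PN ≈ 0.577

p₁ = 0.66, p₀ = 0.279.
Under exogeneity and monotonicity, PN = (p₁ − p₀) / p₁.
PN = (0.66 − 0.279) / 0.66 = 0.381 / 0.66 ≈ 0.5773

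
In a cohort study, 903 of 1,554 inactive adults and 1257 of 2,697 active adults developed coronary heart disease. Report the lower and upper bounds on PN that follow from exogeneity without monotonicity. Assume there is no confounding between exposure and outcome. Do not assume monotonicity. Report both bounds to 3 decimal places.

0.198 ≤ PN ≤ 0.919

p₁ = P(outcome | exposed) = 903/1554 = 0.58108
p₀ = P(outcome | unexposed) = 1257/2697 = 0.46607
Under exogeneity alone the bounds on PN are max{0,(p₁−p₀)/p₁} ≤ PN ≤ min{1,(1−p₀)/p₁}.
  lower = (p₁ − p₀)/p₁ = 0.11501 / 0.58108 ≈ 0.1979
  upper = min{1, (1 − p₀)/p₁} = 0.53393 / 0.58108 ≈ 0.9189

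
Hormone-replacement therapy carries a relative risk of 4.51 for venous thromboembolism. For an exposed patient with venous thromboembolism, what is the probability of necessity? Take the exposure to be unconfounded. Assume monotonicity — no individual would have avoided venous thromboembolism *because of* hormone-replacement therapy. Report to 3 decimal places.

Under exogeneity and monotonicity, PN = (RR − 1) / RR = 1 − 1/RR.
PN = (4.51 − 1) / 4.51 = 3.51 / 4.51 ≈ 0.7783

PN ≈ 0.778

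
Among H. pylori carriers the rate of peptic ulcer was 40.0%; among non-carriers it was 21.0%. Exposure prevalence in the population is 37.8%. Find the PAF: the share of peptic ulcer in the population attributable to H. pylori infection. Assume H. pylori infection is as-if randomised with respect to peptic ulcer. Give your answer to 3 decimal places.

PAF ≈ 0.255

p₁ = 0.4, p₀ = 0.21.
Overall risk P(Y=1) = π·p₁ + (1−π)·p₀ = 0.378×0.4 + 0.622×0.21 = 0.28182.
Under exogeneity, PAF = [P(Y=1) − p₀] / P(Y=1).
PAF = (0.28182 − 0.21) / 0.28182 ≈ 0.2548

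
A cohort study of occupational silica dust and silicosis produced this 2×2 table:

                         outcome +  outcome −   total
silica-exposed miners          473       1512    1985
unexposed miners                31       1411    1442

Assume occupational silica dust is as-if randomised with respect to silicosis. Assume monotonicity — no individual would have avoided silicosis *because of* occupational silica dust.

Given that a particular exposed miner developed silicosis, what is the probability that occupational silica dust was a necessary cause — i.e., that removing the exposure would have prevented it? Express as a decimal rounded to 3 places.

p₁ = P(outcome | exposed) = 473/1985 = 0.23829
p₀ = P(outcome | unexposed) = 31/1442 = 0.021498
Under exogeneity and monotonicity, PN = (p₁ − p₀)/p₁.
PN = (0.23829 − 0.021498) / 0.23829 ≈ 0.9098

PN ≈ 0.910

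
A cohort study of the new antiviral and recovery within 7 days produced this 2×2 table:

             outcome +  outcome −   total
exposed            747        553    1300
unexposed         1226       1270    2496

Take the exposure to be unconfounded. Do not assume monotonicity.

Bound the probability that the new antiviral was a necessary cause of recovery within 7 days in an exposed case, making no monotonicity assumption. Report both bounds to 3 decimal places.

0.145 ≤ PN ≤ 0.885

p₁ = P(outcome | exposed) = 747/1300 = 0.57462
p₀ = P(outcome | unexposed) = 1226/2496 = 0.49119
Under exogeneity alone the bounds on PN are max{0,(p₁−p₀)/p₁} ≤ PN ≤ min{1,(1−p₀)/p₁}.
  lower = (p₁ − p₀)/p₁ = 0.083429 / 0.57462 ≈ 0.1452
  upper = min{1, (1 − p₀)/p₁} = 0.50881 / 0.57462 ≈ 0.8855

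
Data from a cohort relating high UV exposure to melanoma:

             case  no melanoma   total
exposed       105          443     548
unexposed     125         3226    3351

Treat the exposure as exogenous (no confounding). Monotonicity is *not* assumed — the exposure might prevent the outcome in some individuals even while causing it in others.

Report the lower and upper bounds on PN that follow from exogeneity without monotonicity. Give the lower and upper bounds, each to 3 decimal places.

p₁ = P(outcome | exposed) = 105/548 = 0.19161
p₀ = P(outcome | unexposed) = 125/3351 = 0.037302
Under exogeneity alone the bounds on PN are max{0,(p₁−p₀)/p₁} ≤ PN ≤ min{1,(1−p₀)/p₁}.
  lower = (p₁ − p₀)/p₁ = 0.1543 / 0.19161 ≈ 0.8053
  upper = min{1, (1 − p₀)/p₁} = 0.9627 / 0.19161 ≈ 5.0244 → capped at 1

0.805 ≤ PN ≤ 1.000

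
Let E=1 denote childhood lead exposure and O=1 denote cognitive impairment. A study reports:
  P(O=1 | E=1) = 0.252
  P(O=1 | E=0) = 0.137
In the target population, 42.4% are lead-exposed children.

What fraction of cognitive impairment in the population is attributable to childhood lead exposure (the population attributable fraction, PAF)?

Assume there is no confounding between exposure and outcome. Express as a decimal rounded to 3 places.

Let p₁ = 0.252, p₀ = 0.137.
Overall risk P(Y=1) = π·p₁ + (1−π)·p₀ = 0.424×0.252 + 0.576×0.137 = 0.18576.
Under exogeneity, PAF = [P(Y=1) − p₀] / P(Y=1).
PAF = (0.18576 − 0.137) / 0.18576 ≈ 0.2625

PAF ≈ 0.262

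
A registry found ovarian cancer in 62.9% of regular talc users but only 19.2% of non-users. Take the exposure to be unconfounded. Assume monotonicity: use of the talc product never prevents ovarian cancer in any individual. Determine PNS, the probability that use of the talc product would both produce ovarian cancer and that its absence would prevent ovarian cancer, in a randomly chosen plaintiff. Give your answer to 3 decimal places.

PNS ≈ 0.437

p₁ = 0.629, p₀ = 0.192.
Under exogeneity and monotonicity, PNS = p₁ − p₀.
PNS = 0.629 − 0.192 = 0.437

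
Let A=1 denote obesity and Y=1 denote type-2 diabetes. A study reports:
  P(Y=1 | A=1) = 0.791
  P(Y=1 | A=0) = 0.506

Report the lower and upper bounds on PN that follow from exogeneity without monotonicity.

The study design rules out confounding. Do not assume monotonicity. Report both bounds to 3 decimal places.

0.360 ≤ PN ≤ 0.625

Let p₁ = 0.791, p₀ = 0.506.
Under exogeneity alone the bounds on PN are max{0,(p₁−p₀)/p₁} ≤ PN ≤ min{1,(1−p₀)/p₁}.
  lower = (p₁ − p₀)/p₁ = 0.285 / 0.791 ≈ 0.3603
  upper = min{1, (1 − p₀)/p₁} = 0.494 / 0.791 ≈ 0.6245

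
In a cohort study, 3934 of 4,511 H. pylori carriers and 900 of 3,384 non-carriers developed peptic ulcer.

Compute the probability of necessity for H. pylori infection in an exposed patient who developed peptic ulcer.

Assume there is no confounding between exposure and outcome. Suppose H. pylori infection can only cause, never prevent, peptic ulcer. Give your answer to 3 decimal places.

p₁ = P(outcome | exposed) = 3934/4511 = 0.87209
p₀ = P(outcome | unexposed) = 900/3384 = 0.26596
Under exogeneity and monotonicity, PN = (p₁ − p₀) / p₁.
PN = (0.87209 − 0.26596) / 0.87209 = 0.60613 / 0.87209 ≈ 0.6950

PN ≈ 0.695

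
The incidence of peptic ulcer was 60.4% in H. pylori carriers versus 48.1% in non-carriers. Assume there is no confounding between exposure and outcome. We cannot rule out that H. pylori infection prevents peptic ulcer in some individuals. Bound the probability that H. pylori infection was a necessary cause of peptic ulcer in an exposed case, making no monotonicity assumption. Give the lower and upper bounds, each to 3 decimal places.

p₁ = 0.604, p₀ = 0.481.
Under exogeneity alone the bounds on PN are max{0,(p₁−p₀)/p₁} ≤ PN ≤ min{1,(1−p₀)/p₁}.
  lower = (p₁ − p₀)/p₁ = 0.123 / 0.604 ≈ 0.2036
  upper = min{1, (1 − p₀)/p₁} = 0.519 / 0.604 ≈ 0.8593

0.204 ≤ PN ≤ 0.859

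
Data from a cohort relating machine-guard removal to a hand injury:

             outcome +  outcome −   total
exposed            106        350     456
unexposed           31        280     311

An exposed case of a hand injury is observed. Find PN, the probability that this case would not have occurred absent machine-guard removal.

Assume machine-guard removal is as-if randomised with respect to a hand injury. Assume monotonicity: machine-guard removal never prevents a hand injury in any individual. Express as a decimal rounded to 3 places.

PN ≈ 0.571

p₁ = P(outcome | exposed) = 106/456 = 0.23246
p₀ = P(outcome | unexposed) = 31/311 = 0.099678
Under exogeneity and monotonicity, PN = (p₁ − p₀)/p₁.
PN = (0.23246 − 0.099678) / 0.23246 ≈ 0.5712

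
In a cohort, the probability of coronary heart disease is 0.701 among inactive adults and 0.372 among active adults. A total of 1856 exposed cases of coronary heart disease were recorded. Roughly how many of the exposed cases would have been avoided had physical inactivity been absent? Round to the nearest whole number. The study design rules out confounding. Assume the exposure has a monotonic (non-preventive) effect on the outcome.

about 871 cases

Let p₁ = 0.701, p₀ = 0.372.
PN = (p₁ − p₀)/p₁ = (0.701 − 0.372) / 0.701 ≈ 0.46933.
Attributable cases ≈ PN × (exposed cases) = 0.46933 × 1856 ≈ 871.08.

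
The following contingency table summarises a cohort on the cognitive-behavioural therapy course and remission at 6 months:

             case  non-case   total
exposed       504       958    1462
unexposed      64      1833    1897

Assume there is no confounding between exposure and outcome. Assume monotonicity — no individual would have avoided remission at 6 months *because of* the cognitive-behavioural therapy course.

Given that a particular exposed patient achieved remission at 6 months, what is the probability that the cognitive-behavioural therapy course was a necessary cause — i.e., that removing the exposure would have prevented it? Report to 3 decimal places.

p₁ = P(outcome | exposed) = 504/1462 = 0.34473
p₀ = P(outcome | unexposed) = 64/1897 = 0.033737
Under exogeneity and monotonicity, PN = (p₁ − p₀) / p₁.
PN = (0.34473 − 0.033737) / 0.34473 = 0.311 / 0.34473 ≈ 0.9021

PN ≈ 0.902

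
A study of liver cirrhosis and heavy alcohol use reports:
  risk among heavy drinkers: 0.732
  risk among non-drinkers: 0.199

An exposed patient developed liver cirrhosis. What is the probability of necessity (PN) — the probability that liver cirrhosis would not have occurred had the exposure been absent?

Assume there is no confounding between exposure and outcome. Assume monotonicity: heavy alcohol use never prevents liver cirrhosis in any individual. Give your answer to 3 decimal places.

Let p₁ = 0.732, p₀ = 0.199.
Under exogeneity and monotonicity, PN = (p₁ − p₀) / p₁.
PN = (0.732 − 0.199) / 0.732 = 0.533 / 0.732 ≈ 0.7281

PN ≈ 0.728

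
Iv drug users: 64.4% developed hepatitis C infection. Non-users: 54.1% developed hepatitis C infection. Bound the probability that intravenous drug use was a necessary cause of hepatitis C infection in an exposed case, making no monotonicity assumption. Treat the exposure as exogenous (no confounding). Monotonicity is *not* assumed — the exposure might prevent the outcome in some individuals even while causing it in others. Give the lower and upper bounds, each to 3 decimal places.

0.160 ≤ PN ≤ 0.713

p₁ = 0.644, p₀ = 0.541.
Under exogeneity alone the bounds on PN are max{0,(p₁−p₀)/p₁} ≤ PN ≤ min{1,(1−p₀)/p₁}.
  lower = (p₁ − p₀)/p₁ = 0.103 / 0.644 ≈ 0.1599
  upper = min{1, (1 − p₀)/p₁} = 0.459 / 0.644 ≈ 0.7127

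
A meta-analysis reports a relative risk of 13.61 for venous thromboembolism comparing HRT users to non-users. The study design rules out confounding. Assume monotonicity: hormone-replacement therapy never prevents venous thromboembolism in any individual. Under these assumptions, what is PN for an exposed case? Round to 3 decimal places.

PN ≈ 0.927

Under exogeneity and monotonicity, PN = (RR − 1) / RR = 1 − 1/RR.
PN = (13.61 − 1) / 13.61 = 12.61 / 13.61 ≈ 0.9265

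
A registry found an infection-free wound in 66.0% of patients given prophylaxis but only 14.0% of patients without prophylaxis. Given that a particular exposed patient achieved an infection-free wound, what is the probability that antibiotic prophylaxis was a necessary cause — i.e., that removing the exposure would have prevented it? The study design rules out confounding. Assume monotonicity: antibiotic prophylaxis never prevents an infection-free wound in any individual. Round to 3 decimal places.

p₁ = 0.66, p₀ = 0.14.
Under exogeneity and monotonicity, PN = (p₁ − p₀) / p₁.
PN = (0.66 − 0.14) / 0.66 = 0.52 / 0.66 ≈ 0.7879

PN ≈ 0.788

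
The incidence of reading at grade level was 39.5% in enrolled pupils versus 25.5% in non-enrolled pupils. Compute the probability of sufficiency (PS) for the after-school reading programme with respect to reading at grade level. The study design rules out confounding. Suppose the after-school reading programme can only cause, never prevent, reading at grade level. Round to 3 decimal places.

p₁ = 0.395, p₀ = 0.255.
Under exogeneity and monotonicity, PS = (p₁ − p₀) / (1 − p₀).
PS = (0.395 − 0.255) / (1 − 0.255) = 0.14 / 0.745 ≈ 0.1879

PS ≈ 0.188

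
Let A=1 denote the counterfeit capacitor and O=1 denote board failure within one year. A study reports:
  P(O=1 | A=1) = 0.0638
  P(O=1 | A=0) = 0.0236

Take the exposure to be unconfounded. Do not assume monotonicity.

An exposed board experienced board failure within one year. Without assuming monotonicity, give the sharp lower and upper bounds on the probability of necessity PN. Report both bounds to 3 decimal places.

0.630 ≤ PN ≤ 1.000

Let p₁ = 0.0638, p₀ = 0.0236.
Under exogeneity alone the bounds on PN are max{0,(p₁−p₀)/p₁} ≤ PN ≤ min{1,(1−p₀)/p₁}.
  lower = (p₁ − p₀)/p₁ = 0.0402 / 0.0638 ≈ 0.6301
  upper = min{1, (1 − p₀)/p₁} = 0.9764 / 0.0638 ≈ 15.3041 → capped at 1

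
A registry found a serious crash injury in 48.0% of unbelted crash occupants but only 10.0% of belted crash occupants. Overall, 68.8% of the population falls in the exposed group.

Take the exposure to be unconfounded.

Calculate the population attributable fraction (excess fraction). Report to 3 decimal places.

p₁ = 0.48, p₀ = 0.1.
Overall risk P(Y=1) = π·p₁ + (1−π)·p₀ = 0.688×0.48 + 0.312×0.1 = 0.36144.
Under exogeneity, PAF = [P(Y=1) − p₀] / P(Y=1).
PAF = (0.36144 − 0.1) / 0.36144 ≈ 0.7233

PAF ≈ 0.723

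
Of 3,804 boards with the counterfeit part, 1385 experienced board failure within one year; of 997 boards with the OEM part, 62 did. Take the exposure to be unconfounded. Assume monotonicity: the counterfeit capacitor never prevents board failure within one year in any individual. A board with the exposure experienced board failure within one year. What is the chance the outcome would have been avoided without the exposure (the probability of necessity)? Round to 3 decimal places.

p₁ = P(outcome | exposed) = 1385/3804 = 0.36409
p₀ = P(outcome | unexposed) = 62/997 = 0.062187
Under exogeneity and monotonicity, PN = (p₁ − p₀) / p₁.
PN = (0.36409 − 0.062187) / 0.36409 = 0.3019 / 0.36409 ≈ 0.8292

PN ≈ 0.829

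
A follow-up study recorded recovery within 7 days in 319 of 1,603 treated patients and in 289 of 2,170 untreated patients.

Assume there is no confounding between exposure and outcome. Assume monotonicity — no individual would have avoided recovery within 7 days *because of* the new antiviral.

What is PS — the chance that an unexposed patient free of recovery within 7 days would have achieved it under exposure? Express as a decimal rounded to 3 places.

p₁ = P(outcome | exposed) = 319/1603 = 0.199
p₀ = P(outcome | unexposed) = 289/2170 = 0.13318
Under exogeneity and monotonicity, PS = (p₁ − p₀) / (1 − p₀).
PS = (0.199 − 0.13318) / (1 − 0.13318) = 0.065822 / 0.86682 ≈ 0.0759

PS ≈ 0.076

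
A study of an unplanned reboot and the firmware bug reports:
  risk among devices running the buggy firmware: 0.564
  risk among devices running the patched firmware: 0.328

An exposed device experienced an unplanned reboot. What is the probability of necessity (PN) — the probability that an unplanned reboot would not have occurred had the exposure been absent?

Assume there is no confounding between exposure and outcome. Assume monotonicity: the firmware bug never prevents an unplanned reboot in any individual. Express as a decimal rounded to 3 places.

Let p₁ = 0.564, p₀ = 0.328.
Under exogeneity and monotonicity, PN = (p₁ − p₀) / p₁.
PN = (0.564 − 0.328) / 0.564 = 0.236 / 0.564 ≈ 0.4184

PN ≈ 0.418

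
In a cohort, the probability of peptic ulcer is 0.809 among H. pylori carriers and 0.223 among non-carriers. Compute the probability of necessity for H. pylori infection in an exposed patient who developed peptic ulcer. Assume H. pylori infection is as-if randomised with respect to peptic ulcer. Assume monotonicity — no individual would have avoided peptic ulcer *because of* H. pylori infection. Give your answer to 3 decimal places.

PN ≈ 0.724

Let p₁ = 0.809, p₀ = 0.223.
Under exogeneity and monotonicity, PN = (p₁ − p₀) / p₁.
PN = (0.809 − 0.223) / 0.809 = 0.586 / 0.809 ≈ 0.7244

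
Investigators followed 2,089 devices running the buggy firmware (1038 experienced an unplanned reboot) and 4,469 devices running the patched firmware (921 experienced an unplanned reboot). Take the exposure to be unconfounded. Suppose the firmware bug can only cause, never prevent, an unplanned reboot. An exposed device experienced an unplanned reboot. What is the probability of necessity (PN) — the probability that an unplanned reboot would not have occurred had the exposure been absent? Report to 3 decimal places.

p₁ = P(outcome | exposed) = 1038/2089 = 0.49689
p₀ = P(outcome | unexposed) = 921/4469 = 0.20609
Under exogeneity and monotonicity, PN = (p₁ − p₀) / p₁.
PN = (0.49689 − 0.20609) / 0.49689 = 0.2908 / 0.49689 ≈ 0.5852

PN ≈ 0.585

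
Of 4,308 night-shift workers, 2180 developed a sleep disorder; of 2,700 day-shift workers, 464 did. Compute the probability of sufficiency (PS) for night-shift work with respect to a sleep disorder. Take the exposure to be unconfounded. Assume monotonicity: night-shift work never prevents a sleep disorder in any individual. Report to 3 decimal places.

p₁ = P(outcome | exposed) = 2180/4308 = 0.50604
p₀ = P(outcome | unexposed) = 464/2700 = 0.17185
Under exogeneity and monotonicity, PS = (p₁ − p₀) / (1 − p₀).
PS = (0.50604 − 0.17185) / (1 − 0.17185) = 0.33418 / 0.82815 ≈ 0.4035

PS ≈ 0.404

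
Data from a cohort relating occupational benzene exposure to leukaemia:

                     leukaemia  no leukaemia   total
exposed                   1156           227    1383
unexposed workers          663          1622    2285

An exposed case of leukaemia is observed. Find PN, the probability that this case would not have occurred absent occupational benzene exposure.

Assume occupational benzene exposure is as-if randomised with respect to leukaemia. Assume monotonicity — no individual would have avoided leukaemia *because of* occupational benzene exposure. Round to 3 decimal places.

PN ≈ 0.653

p₁ = P(outcome | exposed) = 1156/1383 = 0.83586
p₀ = P(outcome | unexposed) = 663/2285 = 0.29015
Under exogeneity and monotonicity, PN = (p₁ − p₀)/p₁.
PN = (0.83586 − 0.29015) / 0.83586 ≈ 0.6529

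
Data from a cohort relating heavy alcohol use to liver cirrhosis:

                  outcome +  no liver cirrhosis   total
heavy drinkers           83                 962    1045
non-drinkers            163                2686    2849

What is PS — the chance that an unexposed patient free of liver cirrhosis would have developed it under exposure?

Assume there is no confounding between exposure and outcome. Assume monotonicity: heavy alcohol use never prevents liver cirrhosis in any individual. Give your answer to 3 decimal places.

PS ≈ 0.024

p₁ = P(outcome | exposed) = 83/1045 = 0.079426
p₀ = P(outcome | unexposed) = 163/2849 = 0.057213
Under exogeneity and monotonicity, PS = (p₁ − p₀)/(1 − p₀).
PS = (0.079426 − 0.057213) / 0.94279 ≈ 0.0236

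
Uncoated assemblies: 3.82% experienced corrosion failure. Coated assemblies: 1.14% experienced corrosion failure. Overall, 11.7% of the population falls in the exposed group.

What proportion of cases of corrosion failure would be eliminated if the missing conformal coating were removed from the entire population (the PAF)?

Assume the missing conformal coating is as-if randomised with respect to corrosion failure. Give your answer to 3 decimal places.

PAF ≈ 0.216

p₁ = 0.0382, p₀ = 0.0114.
Overall risk P(Y=1) = π·p₁ + (1−π)·p₀ = 0.117×0.0382 + 0.883×0.0114 = 0.014536.
Under exogeneity, PAF = [P(Y=1) − p₀] / P(Y=1).
PAF = (0.014536 − 0.0114) / 0.014536 ≈ 0.2157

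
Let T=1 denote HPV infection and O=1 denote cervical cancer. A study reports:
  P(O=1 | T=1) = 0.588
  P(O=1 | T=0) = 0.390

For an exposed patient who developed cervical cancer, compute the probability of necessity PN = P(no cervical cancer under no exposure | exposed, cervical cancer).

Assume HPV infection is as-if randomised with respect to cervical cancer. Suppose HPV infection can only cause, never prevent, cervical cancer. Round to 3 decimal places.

Let p₁ = 0.588, p₀ = 0.39.
Under exogeneity and monotonicity, PN = (p₁ − p₀) / p₁.
PN = (0.588 − 0.39) / 0.588 = 0.198 / 0.588 ≈ 0.3367

PN ≈ 0.337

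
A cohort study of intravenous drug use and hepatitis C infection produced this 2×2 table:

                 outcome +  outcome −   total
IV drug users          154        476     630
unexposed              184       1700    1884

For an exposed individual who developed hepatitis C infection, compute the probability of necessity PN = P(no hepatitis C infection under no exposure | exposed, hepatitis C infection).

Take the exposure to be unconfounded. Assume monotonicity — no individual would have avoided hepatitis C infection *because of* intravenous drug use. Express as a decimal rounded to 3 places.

p₁ = P(outcome | exposed) = 154/630 = 0.24444
p₀ = P(outcome | unexposed) = 184/1884 = 0.097665
Under exogeneity and monotonicity, PN = (p₁ − p₀)/p₁.
PN = (0.24444 − 0.097665) / 0.24444 ≈ 0.6005

PN ≈ 0.600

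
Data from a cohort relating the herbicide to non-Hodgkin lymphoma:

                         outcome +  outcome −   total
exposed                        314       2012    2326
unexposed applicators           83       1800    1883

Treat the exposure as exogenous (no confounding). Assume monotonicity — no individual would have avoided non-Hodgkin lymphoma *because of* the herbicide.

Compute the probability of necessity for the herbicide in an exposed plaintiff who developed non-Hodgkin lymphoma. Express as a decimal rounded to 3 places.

PN ≈ 0.673

p₁ = P(outcome | exposed) = 314/2326 = 0.135
p₀ = P(outcome | unexposed) = 83/1883 = 0.044079
Under exogeneity and monotonicity, PN = (p₁ − p₀) / p₁.
PN = (0.135 − 0.044079) / 0.135 = 0.090917 / 0.135 ≈ 0.6735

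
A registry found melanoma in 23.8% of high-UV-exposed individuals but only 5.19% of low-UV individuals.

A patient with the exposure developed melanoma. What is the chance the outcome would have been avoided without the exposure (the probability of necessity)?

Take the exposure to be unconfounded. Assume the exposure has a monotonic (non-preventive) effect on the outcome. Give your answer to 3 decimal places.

PN ≈ 0.782

p₁ = 0.238, p₀ = 0.0519.
Under exogeneity and monotonicity, PN = (p₁ − p₀) / p₁.
PN = (0.238 − 0.0519) / 0.238 = 0.1861 / 0.238 ≈ 0.7819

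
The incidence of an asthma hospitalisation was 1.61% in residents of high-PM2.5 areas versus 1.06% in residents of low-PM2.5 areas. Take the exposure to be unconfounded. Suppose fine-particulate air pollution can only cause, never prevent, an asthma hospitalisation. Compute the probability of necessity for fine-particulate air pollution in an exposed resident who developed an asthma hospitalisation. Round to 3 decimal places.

p₁ = 0.0161, p₀ = 0.0106.
Under exogeneity and monotonicity, PN = (p₁ − p₀) / p₁.
PN = (0.0161 − 0.0106) / 0.0161 = 0.0055 / 0.0161 ≈ 0.3416

PN ≈ 0.342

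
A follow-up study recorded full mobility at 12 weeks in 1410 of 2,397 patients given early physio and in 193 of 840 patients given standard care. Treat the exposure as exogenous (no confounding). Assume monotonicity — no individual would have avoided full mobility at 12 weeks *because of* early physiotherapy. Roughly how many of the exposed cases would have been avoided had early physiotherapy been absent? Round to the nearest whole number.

about 859 cases

p₁ = P(outcome | exposed) = 1410/2397 = 0.58824
p₀ = P(outcome | unexposed) = 193/840 = 0.22976
PN = (p₁ − p₀)/p₁ = (0.58824 − 0.22976) / 0.58824 ≈ 0.60940.
Attributable cases ≈ PN × (exposed cases) = 0.60940 × 1410 ≈ 859.26.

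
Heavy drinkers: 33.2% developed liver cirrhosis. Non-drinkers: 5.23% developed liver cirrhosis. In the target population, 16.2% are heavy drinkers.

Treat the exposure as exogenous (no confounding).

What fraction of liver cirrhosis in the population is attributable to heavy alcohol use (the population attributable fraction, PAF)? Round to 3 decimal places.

p₁ = 0.332, p₀ = 0.0523.
Overall risk P(Y=1) = π·p₁ + (1−π)·p₀ = 0.162×0.332 + 0.838×0.0523 = 0.097611.
Under exogeneity, PAF = [P(Y=1) − p₀] / P(Y=1).
PAF = (0.097611 − 0.0523) / 0.097611 ≈ 0.4642

PAF ≈ 0.464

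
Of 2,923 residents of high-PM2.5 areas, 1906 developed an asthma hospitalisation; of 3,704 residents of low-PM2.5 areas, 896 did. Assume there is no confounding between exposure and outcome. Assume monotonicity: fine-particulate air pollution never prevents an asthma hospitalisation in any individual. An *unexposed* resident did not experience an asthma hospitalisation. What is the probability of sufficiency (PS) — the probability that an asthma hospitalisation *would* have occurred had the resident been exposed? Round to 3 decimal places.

p₁ = P(outcome | exposed) = 1906/2923 = 0.65207
p₀ = P(outcome | unexposed) = 896/3704 = 0.2419
Under exogeneity and monotonicity, PS = (p₁ − p₀) / (1 − p₀).
PS = (0.65207 − 0.2419) / (1 − 0.2419) = 0.41017 / 0.7581 ≈ 0.5410

PS ≈ 0.541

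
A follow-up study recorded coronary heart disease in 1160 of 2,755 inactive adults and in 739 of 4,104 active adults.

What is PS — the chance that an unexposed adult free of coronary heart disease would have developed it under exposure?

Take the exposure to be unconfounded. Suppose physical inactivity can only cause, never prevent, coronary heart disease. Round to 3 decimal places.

p₁ = P(outcome | exposed) = 1160/2755 = 0.42105
p₀ = P(outcome | unexposed) = 739/4104 = 0.18007
Under exogeneity and monotonicity, PS = (p₁ − p₀) / (1 − p₀).
PS = (0.42105 − 0.18007) / (1 − 0.18007) = 0.24098 / 0.81993 ≈ 0.2939

PS ≈ 0.294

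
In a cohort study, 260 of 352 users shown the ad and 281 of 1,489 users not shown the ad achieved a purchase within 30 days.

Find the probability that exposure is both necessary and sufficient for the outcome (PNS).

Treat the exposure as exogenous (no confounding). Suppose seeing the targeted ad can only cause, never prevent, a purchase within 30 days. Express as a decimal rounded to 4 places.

PNS ≈ 0.5499

p₁ = P(outcome | exposed) = 260/352 = 0.73864
p₀ = P(outcome | unexposed) = 281/1489 = 0.18872
Under exogeneity and monotonicity, PNS = p₁ − p₀.
PNS = 0.73864 − 0.18872 = 0.54992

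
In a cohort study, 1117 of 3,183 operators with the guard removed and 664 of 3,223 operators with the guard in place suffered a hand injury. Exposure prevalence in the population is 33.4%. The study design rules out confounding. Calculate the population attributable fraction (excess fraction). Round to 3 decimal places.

PAF ≈ 0.190

p₁ = P(outcome | exposed) = 1117/3183 = 0.35093
p₀ = P(outcome | unexposed) = 664/3223 = 0.20602
Overall risk P(Y=1) = π·p₁ + (1−π)·p₀ = 0.334×0.35093 + 0.666×0.20602 = 0.25442.
Under exogeneity, PAF = [P(Y=1) − p₀] / P(Y=1).
PAF = (0.25442 − 0.20602) / 0.25442 ≈ 0.1902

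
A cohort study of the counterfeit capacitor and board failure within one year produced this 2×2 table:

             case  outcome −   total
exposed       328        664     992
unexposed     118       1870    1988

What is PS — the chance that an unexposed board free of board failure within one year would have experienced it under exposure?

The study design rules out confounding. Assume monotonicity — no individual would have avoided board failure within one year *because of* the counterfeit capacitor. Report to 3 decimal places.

p₁ = P(outcome | exposed) = 328/992 = 0.33065
p₀ = P(outcome | unexposed) = 118/1988 = 0.059356
Under exogeneity and monotonicity, PS = (p₁ − p₀)/(1 − p₀).
PS = (0.33065 − 0.059356) / 0.94064 ≈ 0.2884

PS ≈ 0.288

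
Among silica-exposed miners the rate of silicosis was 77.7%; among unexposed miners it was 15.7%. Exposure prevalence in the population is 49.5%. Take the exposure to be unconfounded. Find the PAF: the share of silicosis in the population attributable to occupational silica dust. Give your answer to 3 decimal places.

PAF ≈ 0.662

p₁ = 0.777, p₀ = 0.157.
Overall risk P(Y=1) = π·p₁ + (1−π)·p₀ = 0.495×0.777 + 0.505×0.157 = 0.4639.
Under exogeneity, PAF = [P(Y=1) − p₀] / P(Y=1).
PAF = (0.4639 − 0.157) / 0.4639 ≈ 0.6616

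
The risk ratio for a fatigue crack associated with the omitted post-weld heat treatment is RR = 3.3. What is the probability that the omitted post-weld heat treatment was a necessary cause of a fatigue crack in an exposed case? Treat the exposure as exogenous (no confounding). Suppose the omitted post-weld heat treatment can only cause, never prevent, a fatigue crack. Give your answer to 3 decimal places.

Under exogeneity and monotonicity, PN = (RR − 1) / RR = 1 − 1/RR.
PN = (3.3 − 1) / 3.3 = 2.3 / 3.3 ≈ 0.6970

PN ≈ 0.697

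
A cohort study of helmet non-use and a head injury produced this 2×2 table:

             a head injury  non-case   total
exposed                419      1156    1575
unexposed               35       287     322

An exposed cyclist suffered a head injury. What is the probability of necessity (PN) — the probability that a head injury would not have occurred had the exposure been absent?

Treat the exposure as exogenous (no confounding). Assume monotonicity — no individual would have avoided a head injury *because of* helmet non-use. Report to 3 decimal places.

PN ≈ 0.591

p₁ = P(outcome | exposed) = 419/1575 = 0.26603
p₀ = P(outcome | unexposed) = 35/322 = 0.1087
Under exogeneity and monotonicity, PN = (p₁ − p₀)/p₁.
PN = (0.26603 − 0.1087) / 0.26603 ≈ 0.5914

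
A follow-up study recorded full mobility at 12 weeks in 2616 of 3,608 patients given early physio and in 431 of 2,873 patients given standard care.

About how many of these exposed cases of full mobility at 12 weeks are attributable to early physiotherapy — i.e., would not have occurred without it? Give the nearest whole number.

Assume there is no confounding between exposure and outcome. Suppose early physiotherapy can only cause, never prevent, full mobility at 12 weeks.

about 2075 cases

p₁ = P(outcome | exposed) = 2616/3608 = 0.72506
p₀ = P(outcome | unexposed) = 431/2873 = 0.15002
PN = (p₁ − p₀)/p₁ = (0.72506 − 0.15002) / 0.72506 ≈ 0.79310.
Attributable cases ≈ PN × (exposed cases) = 0.79310 × 2616 ≈ 2074.74.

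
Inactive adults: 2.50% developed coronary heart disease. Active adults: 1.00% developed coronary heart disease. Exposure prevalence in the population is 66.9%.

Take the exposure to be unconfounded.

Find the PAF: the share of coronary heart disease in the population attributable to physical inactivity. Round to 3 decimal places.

PAF ≈ 0.501

p₁ = 0.025, p₀ = 0.01.
Overall risk P(Y=1) = π·p₁ + (1−π)·p₀ = 0.669×0.025 + 0.331×0.01 = 0.020035.
Under exogeneity, PAF = [P(Y=1) − p₀] / P(Y=1).
PAF = (0.020035 − 0.01) / 0.020035 ≈ 0.5009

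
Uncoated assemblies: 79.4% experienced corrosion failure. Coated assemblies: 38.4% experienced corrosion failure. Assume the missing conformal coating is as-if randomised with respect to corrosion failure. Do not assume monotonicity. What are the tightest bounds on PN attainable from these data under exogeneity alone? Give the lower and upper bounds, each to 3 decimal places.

0.516 ≤ PN ≤ 0.776

p₁ = 0.794, p₀ = 0.384.
Under exogeneity alone the bounds on PN are max{0,(p₁−p₀)/p₁} ≤ PN ≤ min{1,(1−p₀)/p₁}.
  lower = (p₁ − p₀)/p₁ = 0.41 / 0.794 ≈ 0.5164
  upper = min{1, (1 − p₀)/p₁} = 0.616 / 0.794 ≈ 0.7758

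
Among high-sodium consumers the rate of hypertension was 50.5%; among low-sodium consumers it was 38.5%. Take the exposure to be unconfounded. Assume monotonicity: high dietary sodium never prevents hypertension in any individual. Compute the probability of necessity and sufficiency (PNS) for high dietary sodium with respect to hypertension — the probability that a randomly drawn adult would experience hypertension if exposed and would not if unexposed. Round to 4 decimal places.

PNS ≈ 0.1200

p₁ = 0.505, p₀ = 0.385.
Under exogeneity and monotonicity, PNS = p₁ − p₀.
PNS = 0.505 − 0.385 = 0.12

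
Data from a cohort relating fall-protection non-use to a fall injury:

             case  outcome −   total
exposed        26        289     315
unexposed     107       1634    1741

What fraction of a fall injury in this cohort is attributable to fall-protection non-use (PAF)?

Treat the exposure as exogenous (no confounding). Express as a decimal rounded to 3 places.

p₁ = P(outcome | exposed) = 26/315 = 0.08254
p₀ = P(outcome | unexposed) = 107/1741 = 0.061459
Exposure prevalence π = 315/2056 = 0.15321; overall risk P(Y=1) = 0.064689.
Under exogeneity, PAF = [P(Y=1) − p₀]/P(Y=1).
PAF = (0.064689 − 0.061459) / 0.064689 ≈ 0.0499

PAF ≈ 0.050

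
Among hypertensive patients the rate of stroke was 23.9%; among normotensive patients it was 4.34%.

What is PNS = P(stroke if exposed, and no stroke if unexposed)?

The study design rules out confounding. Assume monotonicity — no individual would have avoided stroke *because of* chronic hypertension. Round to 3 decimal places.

PNS ≈ 0.196

p₁ = 0.239, p₀ = 0.0434.
Under exogeneity and monotonicity, PNS = p₁ − p₀.
PNS = 0.239 − 0.0434 = 0.1956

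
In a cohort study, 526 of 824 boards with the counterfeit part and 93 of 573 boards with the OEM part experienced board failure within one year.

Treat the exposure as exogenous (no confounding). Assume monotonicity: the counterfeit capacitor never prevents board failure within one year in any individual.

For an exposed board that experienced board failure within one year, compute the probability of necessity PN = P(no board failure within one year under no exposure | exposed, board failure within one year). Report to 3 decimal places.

p₁ = P(outcome | exposed) = 526/824 = 0.63835
p₀ = P(outcome | unexposed) = 93/573 = 0.1623
Under exogeneity and monotonicity, PN = (p₁ − p₀) / p₁.
PN = (0.63835 − 0.1623) / 0.63835 = 0.47605 / 0.63835 ≈ 0.7457

PN ≈ 0.746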